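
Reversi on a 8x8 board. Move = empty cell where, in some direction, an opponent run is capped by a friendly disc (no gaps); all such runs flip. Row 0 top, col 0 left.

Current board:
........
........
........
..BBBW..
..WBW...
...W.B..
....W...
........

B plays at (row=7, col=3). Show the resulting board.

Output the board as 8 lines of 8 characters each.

Answer: ........
........
........
..BBBW..
..WBW...
...W.B..
....B...
...B....

Derivation:
Place B at (7,3); scan 8 dirs for brackets.
Dir NW: first cell '.' (not opp) -> no flip
Dir N: first cell '.' (not opp) -> no flip
Dir NE: opp run (6,4) capped by B -> flip
Dir W: first cell '.' (not opp) -> no flip
Dir E: first cell '.' (not opp) -> no flip
Dir SW: edge -> no flip
Dir S: edge -> no flip
Dir SE: edge -> no flip
All flips: (6,4)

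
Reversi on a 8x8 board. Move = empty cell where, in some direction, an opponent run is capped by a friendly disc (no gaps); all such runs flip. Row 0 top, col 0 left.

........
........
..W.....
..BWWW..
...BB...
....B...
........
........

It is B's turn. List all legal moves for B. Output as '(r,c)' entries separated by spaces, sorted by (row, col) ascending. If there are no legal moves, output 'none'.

Answer: (1,1) (1,2) (2,3) (2,4) (2,5) (2,6) (3,6)

Derivation:
(1,1): flips 2 -> legal
(1,2): flips 1 -> legal
(1,3): no bracket -> illegal
(2,1): no bracket -> illegal
(2,3): flips 1 -> legal
(2,4): flips 1 -> legal
(2,5): flips 1 -> legal
(2,6): flips 1 -> legal
(3,1): no bracket -> illegal
(3,6): flips 3 -> legal
(4,2): no bracket -> illegal
(4,5): no bracket -> illegal
(4,6): no bracket -> illegal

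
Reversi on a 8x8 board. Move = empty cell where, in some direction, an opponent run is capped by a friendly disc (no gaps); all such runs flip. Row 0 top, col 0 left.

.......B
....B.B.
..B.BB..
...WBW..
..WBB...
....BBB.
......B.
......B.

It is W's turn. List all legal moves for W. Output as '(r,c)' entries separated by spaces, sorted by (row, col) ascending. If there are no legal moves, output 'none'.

(0,3): no bracket -> illegal
(0,4): no bracket -> illegal
(0,5): no bracket -> illegal
(0,6): no bracket -> illegal
(1,1): flips 1 -> legal
(1,2): no bracket -> illegal
(1,3): flips 1 -> legal
(1,5): flips 2 -> legal
(1,7): no bracket -> illegal
(2,1): no bracket -> illegal
(2,3): no bracket -> illegal
(2,6): no bracket -> illegal
(2,7): no bracket -> illegal
(3,1): no bracket -> illegal
(3,2): no bracket -> illegal
(3,6): no bracket -> illegal
(4,5): flips 2 -> legal
(4,6): no bracket -> illegal
(4,7): no bracket -> illegal
(5,2): no bracket -> illegal
(5,3): flips 2 -> legal
(5,7): no bracket -> illegal
(6,3): no bracket -> illegal
(6,4): no bracket -> illegal
(6,5): no bracket -> illegal
(6,7): no bracket -> illegal
(7,5): no bracket -> illegal
(7,7): flips 3 -> legal

Answer: (1,1) (1,3) (1,5) (4,5) (5,3) (7,7)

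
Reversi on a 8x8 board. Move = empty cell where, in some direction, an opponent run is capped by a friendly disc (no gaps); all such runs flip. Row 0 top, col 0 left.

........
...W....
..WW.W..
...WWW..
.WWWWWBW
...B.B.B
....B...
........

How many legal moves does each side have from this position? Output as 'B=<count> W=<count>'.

Answer: B=8 W=6

Derivation:
-- B to move --
(0,2): no bracket -> illegal
(0,3): flips 4 -> legal
(0,4): no bracket -> illegal
(1,1): flips 3 -> legal
(1,2): no bracket -> illegal
(1,4): no bracket -> illegal
(1,5): flips 3 -> legal
(1,6): no bracket -> illegal
(2,1): no bracket -> illegal
(2,4): flips 1 -> legal
(2,6): flips 2 -> legal
(3,0): no bracket -> illegal
(3,1): flips 1 -> legal
(3,2): no bracket -> illegal
(3,6): no bracket -> illegal
(3,7): flips 1 -> legal
(4,0): flips 5 -> legal
(5,0): no bracket -> illegal
(5,1): no bracket -> illegal
(5,2): no bracket -> illegal
(5,4): no bracket -> illegal
(5,6): no bracket -> illegal
B mobility = 8
-- W to move --
(3,6): no bracket -> illegal
(3,7): no bracket -> illegal
(5,2): no bracket -> illegal
(5,4): no bracket -> illegal
(5,6): no bracket -> illegal
(6,2): flips 1 -> legal
(6,3): flips 1 -> legal
(6,5): flips 1 -> legal
(6,6): flips 1 -> legal
(6,7): flips 1 -> legal
(7,3): no bracket -> illegal
(7,4): no bracket -> illegal
(7,5): flips 2 -> legal
W mobility = 6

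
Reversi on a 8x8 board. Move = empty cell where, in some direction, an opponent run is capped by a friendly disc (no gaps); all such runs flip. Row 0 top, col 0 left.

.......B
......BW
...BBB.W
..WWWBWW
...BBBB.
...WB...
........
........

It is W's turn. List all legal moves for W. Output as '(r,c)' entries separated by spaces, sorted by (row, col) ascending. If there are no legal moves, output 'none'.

Answer: (0,5) (1,2) (1,3) (1,4) (1,5) (2,6) (5,2) (5,5) (5,6) (6,3) (6,4) (6,5)

Derivation:
(0,5): flips 1 -> legal
(0,6): no bracket -> illegal
(1,2): flips 1 -> legal
(1,3): flips 1 -> legal
(1,4): flips 3 -> legal
(1,5): flips 2 -> legal
(2,2): no bracket -> illegal
(2,6): flips 2 -> legal
(4,2): no bracket -> illegal
(4,7): no bracket -> illegal
(5,2): flips 1 -> legal
(5,5): flips 3 -> legal
(5,6): flips 2 -> legal
(5,7): no bracket -> illegal
(6,3): flips 2 -> legal
(6,4): flips 2 -> legal
(6,5): flips 2 -> legal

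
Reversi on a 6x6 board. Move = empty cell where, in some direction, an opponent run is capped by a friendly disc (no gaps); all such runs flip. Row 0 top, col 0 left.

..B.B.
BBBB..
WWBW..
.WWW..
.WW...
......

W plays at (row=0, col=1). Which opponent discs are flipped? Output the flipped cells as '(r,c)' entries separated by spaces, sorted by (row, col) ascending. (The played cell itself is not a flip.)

Dir NW: edge -> no flip
Dir N: edge -> no flip
Dir NE: edge -> no flip
Dir W: first cell '.' (not opp) -> no flip
Dir E: opp run (0,2), next='.' -> no flip
Dir SW: opp run (1,0), next=edge -> no flip
Dir S: opp run (1,1) capped by W -> flip
Dir SE: opp run (1,2) capped by W -> flip

Answer: (1,1) (1,2)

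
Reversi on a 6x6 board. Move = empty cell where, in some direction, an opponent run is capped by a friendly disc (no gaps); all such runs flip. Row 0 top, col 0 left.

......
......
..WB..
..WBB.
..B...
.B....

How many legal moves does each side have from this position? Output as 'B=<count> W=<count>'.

-- B to move --
(1,1): flips 1 -> legal
(1,2): flips 2 -> legal
(1,3): no bracket -> illegal
(2,1): flips 1 -> legal
(3,1): flips 1 -> legal
(4,1): flips 1 -> legal
(4,3): no bracket -> illegal
B mobility = 5
-- W to move --
(1,2): no bracket -> illegal
(1,3): no bracket -> illegal
(1,4): flips 1 -> legal
(2,4): flips 1 -> legal
(2,5): no bracket -> illegal
(3,1): no bracket -> illegal
(3,5): flips 2 -> legal
(4,0): no bracket -> illegal
(4,1): no bracket -> illegal
(4,3): no bracket -> illegal
(4,4): flips 1 -> legal
(4,5): no bracket -> illegal
(5,0): no bracket -> illegal
(5,2): flips 1 -> legal
(5,3): no bracket -> illegal
W mobility = 5

Answer: B=5 W=5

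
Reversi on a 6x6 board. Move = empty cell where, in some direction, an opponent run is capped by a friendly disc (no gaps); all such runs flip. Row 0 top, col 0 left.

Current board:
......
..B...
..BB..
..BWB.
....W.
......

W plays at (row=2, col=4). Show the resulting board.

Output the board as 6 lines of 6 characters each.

Answer: ......
..B...
..BBW.
..BWW.
....W.
......

Derivation:
Place W at (2,4); scan 8 dirs for brackets.
Dir NW: first cell '.' (not opp) -> no flip
Dir N: first cell '.' (not opp) -> no flip
Dir NE: first cell '.' (not opp) -> no flip
Dir W: opp run (2,3) (2,2), next='.' -> no flip
Dir E: first cell '.' (not opp) -> no flip
Dir SW: first cell 'W' (not opp) -> no flip
Dir S: opp run (3,4) capped by W -> flip
Dir SE: first cell '.' (not opp) -> no flip
All flips: (3,4)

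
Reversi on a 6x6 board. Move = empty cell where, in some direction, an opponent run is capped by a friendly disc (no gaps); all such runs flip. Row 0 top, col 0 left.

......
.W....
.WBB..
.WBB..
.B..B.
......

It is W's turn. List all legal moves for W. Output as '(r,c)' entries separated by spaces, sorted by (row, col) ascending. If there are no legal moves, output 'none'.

(1,2): no bracket -> illegal
(1,3): flips 1 -> legal
(1,4): no bracket -> illegal
(2,4): flips 2 -> legal
(3,0): no bracket -> illegal
(3,4): flips 2 -> legal
(3,5): no bracket -> illegal
(4,0): no bracket -> illegal
(4,2): no bracket -> illegal
(4,3): flips 1 -> legal
(4,5): no bracket -> illegal
(5,0): no bracket -> illegal
(5,1): flips 1 -> legal
(5,2): no bracket -> illegal
(5,3): no bracket -> illegal
(5,4): no bracket -> illegal
(5,5): flips 3 -> legal

Answer: (1,3) (2,4) (3,4) (4,3) (5,1) (5,5)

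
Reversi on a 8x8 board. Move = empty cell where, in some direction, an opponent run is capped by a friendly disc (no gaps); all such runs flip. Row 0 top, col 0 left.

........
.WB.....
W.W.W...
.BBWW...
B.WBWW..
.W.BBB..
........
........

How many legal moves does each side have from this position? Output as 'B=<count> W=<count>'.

-- B to move --
(0,0): flips 4 -> legal
(0,1): no bracket -> illegal
(0,2): no bracket -> illegal
(1,0): flips 1 -> legal
(1,3): flips 1 -> legal
(1,4): flips 3 -> legal
(1,5): no bracket -> illegal
(2,1): no bracket -> illegal
(2,3): flips 1 -> legal
(2,5): flips 1 -> legal
(3,0): no bracket -> illegal
(3,5): flips 4 -> legal
(3,6): flips 1 -> legal
(4,1): flips 1 -> legal
(4,6): flips 2 -> legal
(5,0): no bracket -> illegal
(5,2): flips 1 -> legal
(5,6): no bracket -> illegal
(6,0): no bracket -> illegal
(6,1): no bracket -> illegal
(6,2): flips 1 -> legal
B mobility = 12
-- W to move --
(0,1): no bracket -> illegal
(0,2): flips 1 -> legal
(0,3): no bracket -> illegal
(1,3): flips 1 -> legal
(2,1): no bracket -> illegal
(2,3): no bracket -> illegal
(3,0): flips 2 -> legal
(4,1): no bracket -> illegal
(4,6): no bracket -> illegal
(5,0): no bracket -> illegal
(5,2): flips 1 -> legal
(5,6): no bracket -> illegal
(6,2): flips 1 -> legal
(6,3): flips 3 -> legal
(6,4): flips 2 -> legal
(6,5): flips 1 -> legal
(6,6): flips 1 -> legal
W mobility = 9

Answer: B=12 W=9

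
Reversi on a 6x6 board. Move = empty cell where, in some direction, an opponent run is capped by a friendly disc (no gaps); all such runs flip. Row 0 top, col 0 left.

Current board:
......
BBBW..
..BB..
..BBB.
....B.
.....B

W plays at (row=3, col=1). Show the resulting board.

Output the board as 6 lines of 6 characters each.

Answer: ......
BBBW..
..WB..
.WBBB.
....B.
.....B

Derivation:
Place W at (3,1); scan 8 dirs for brackets.
Dir NW: first cell '.' (not opp) -> no flip
Dir N: first cell '.' (not opp) -> no flip
Dir NE: opp run (2,2) capped by W -> flip
Dir W: first cell '.' (not opp) -> no flip
Dir E: opp run (3,2) (3,3) (3,4), next='.' -> no flip
Dir SW: first cell '.' (not opp) -> no flip
Dir S: first cell '.' (not opp) -> no flip
Dir SE: first cell '.' (not opp) -> no flip
All flips: (2,2)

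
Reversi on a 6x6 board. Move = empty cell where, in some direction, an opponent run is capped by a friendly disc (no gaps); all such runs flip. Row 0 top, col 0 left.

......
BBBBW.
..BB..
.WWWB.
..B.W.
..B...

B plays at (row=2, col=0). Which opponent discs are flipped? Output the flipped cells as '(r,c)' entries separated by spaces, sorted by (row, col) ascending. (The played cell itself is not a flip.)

Answer: (3,1)

Derivation:
Dir NW: edge -> no flip
Dir N: first cell 'B' (not opp) -> no flip
Dir NE: first cell 'B' (not opp) -> no flip
Dir W: edge -> no flip
Dir E: first cell '.' (not opp) -> no flip
Dir SW: edge -> no flip
Dir S: first cell '.' (not opp) -> no flip
Dir SE: opp run (3,1) capped by B -> flip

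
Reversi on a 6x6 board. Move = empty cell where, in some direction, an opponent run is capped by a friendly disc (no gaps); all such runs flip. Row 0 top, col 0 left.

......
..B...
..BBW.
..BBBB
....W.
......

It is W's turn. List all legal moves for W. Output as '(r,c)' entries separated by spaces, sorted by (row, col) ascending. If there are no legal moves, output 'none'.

(0,1): no bracket -> illegal
(0,2): no bracket -> illegal
(0,3): no bracket -> illegal
(1,1): flips 2 -> legal
(1,3): no bracket -> illegal
(1,4): no bracket -> illegal
(2,1): flips 2 -> legal
(2,5): no bracket -> illegal
(3,1): no bracket -> illegal
(4,1): no bracket -> illegal
(4,2): flips 1 -> legal
(4,3): no bracket -> illegal
(4,5): no bracket -> illegal

Answer: (1,1) (2,1) (4,2)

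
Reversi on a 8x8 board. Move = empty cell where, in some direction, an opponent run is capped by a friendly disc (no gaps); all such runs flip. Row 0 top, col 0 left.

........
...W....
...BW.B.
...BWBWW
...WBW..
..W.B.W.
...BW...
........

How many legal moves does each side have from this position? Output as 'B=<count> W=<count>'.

-- B to move --
(0,2): flips 2 -> legal
(0,3): flips 1 -> legal
(0,4): no bracket -> illegal
(1,2): no bracket -> illegal
(1,4): flips 2 -> legal
(1,5): flips 1 -> legal
(2,2): no bracket -> illegal
(2,5): flips 1 -> legal
(2,7): flips 2 -> legal
(3,2): flips 1 -> legal
(4,1): flips 1 -> legal
(4,2): flips 1 -> legal
(4,6): flips 2 -> legal
(4,7): no bracket -> illegal
(5,1): no bracket -> illegal
(5,3): flips 1 -> legal
(5,5): flips 1 -> legal
(5,7): no bracket -> illegal
(6,1): no bracket -> illegal
(6,2): no bracket -> illegal
(6,5): flips 1 -> legal
(6,6): no bracket -> illegal
(6,7): flips 3 -> legal
(7,3): no bracket -> illegal
(7,4): flips 1 -> legal
(7,5): no bracket -> illegal
B mobility = 15
-- W to move --
(1,2): flips 1 -> legal
(1,4): no bracket -> illegal
(1,5): flips 1 -> legal
(1,6): flips 1 -> legal
(1,7): no bracket -> illegal
(2,2): flips 1 -> legal
(2,5): flips 1 -> legal
(2,7): no bracket -> illegal
(3,2): flips 1 -> legal
(4,2): flips 1 -> legal
(4,6): flips 1 -> legal
(5,3): no bracket -> illegal
(5,5): no bracket -> illegal
(6,2): flips 1 -> legal
(6,5): flips 1 -> legal
(7,2): flips 2 -> legal
(7,3): no bracket -> illegal
(7,4): flips 1 -> legal
W mobility = 12

Answer: B=15 W=12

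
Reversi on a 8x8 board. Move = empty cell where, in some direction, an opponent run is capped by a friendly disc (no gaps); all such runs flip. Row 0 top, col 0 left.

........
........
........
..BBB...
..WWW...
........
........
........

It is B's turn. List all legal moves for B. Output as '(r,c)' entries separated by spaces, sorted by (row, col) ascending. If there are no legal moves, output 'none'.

(3,1): no bracket -> illegal
(3,5): no bracket -> illegal
(4,1): no bracket -> illegal
(4,5): no bracket -> illegal
(5,1): flips 1 -> legal
(5,2): flips 2 -> legal
(5,3): flips 1 -> legal
(5,4): flips 2 -> legal
(5,5): flips 1 -> legal

Answer: (5,1) (5,2) (5,3) (5,4) (5,5)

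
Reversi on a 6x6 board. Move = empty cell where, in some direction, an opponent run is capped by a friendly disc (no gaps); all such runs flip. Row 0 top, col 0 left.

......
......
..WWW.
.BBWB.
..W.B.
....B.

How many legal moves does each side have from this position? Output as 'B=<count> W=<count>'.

-- B to move --
(1,1): flips 2 -> legal
(1,2): flips 2 -> legal
(1,3): flips 1 -> legal
(1,4): flips 2 -> legal
(1,5): no bracket -> illegal
(2,1): no bracket -> illegal
(2,5): no bracket -> illegal
(3,5): no bracket -> illegal
(4,1): no bracket -> illegal
(4,3): no bracket -> illegal
(5,1): no bracket -> illegal
(5,2): flips 1 -> legal
(5,3): flips 1 -> legal
B mobility = 6
-- W to move --
(2,0): flips 1 -> legal
(2,1): no bracket -> illegal
(2,5): no bracket -> illegal
(3,0): flips 2 -> legal
(3,5): flips 1 -> legal
(4,0): flips 1 -> legal
(4,1): flips 1 -> legal
(4,3): no bracket -> illegal
(4,5): flips 1 -> legal
(5,3): no bracket -> illegal
(5,5): flips 1 -> legal
W mobility = 7

Answer: B=6 W=7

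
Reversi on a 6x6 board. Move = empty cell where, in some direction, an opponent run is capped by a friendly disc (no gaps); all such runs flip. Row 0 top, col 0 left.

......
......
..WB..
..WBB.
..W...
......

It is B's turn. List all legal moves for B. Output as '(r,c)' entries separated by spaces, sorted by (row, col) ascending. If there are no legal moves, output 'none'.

(1,1): flips 1 -> legal
(1,2): no bracket -> illegal
(1,3): no bracket -> illegal
(2,1): flips 1 -> legal
(3,1): flips 1 -> legal
(4,1): flips 1 -> legal
(4,3): no bracket -> illegal
(5,1): flips 1 -> legal
(5,2): no bracket -> illegal
(5,3): no bracket -> illegal

Answer: (1,1) (2,1) (3,1) (4,1) (5,1)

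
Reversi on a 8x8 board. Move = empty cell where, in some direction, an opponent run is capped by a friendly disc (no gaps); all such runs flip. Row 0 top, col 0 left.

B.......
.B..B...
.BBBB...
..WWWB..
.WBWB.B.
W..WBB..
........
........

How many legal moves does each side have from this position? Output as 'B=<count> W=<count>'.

Answer: B=7 W=16

Derivation:
-- B to move --
(2,5): no bracket -> illegal
(3,0): no bracket -> illegal
(3,1): flips 3 -> legal
(4,0): flips 1 -> legal
(4,5): flips 1 -> legal
(5,1): no bracket -> illegal
(5,2): flips 1 -> legal
(6,0): no bracket -> illegal
(6,1): no bracket -> illegal
(6,2): flips 1 -> legal
(6,3): flips 3 -> legal
(6,4): flips 1 -> legal
B mobility = 7
-- W to move --
(0,1): no bracket -> illegal
(0,2): no bracket -> illegal
(0,3): no bracket -> illegal
(0,4): flips 2 -> legal
(0,5): flips 2 -> legal
(1,0): flips 1 -> legal
(1,2): flips 2 -> legal
(1,3): flips 1 -> legal
(1,5): flips 1 -> legal
(2,0): no bracket -> illegal
(2,5): no bracket -> illegal
(2,6): flips 2 -> legal
(3,0): no bracket -> illegal
(3,1): flips 1 -> legal
(3,6): flips 1 -> legal
(3,7): no bracket -> illegal
(4,5): flips 1 -> legal
(4,7): no bracket -> illegal
(5,1): flips 1 -> legal
(5,2): flips 1 -> legal
(5,6): flips 2 -> legal
(5,7): no bracket -> illegal
(6,3): no bracket -> illegal
(6,4): flips 2 -> legal
(6,5): flips 1 -> legal
(6,6): flips 2 -> legal
W mobility = 16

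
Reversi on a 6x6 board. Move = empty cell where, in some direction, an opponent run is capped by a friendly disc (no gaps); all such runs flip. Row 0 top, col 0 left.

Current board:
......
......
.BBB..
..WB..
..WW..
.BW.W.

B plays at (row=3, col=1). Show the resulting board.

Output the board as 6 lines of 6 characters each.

Answer: ......
......
.BBB..
.BBB..
..WW..
.BW.W.

Derivation:
Place B at (3,1); scan 8 dirs for brackets.
Dir NW: first cell '.' (not opp) -> no flip
Dir N: first cell 'B' (not opp) -> no flip
Dir NE: first cell 'B' (not opp) -> no flip
Dir W: first cell '.' (not opp) -> no flip
Dir E: opp run (3,2) capped by B -> flip
Dir SW: first cell '.' (not opp) -> no flip
Dir S: first cell '.' (not opp) -> no flip
Dir SE: opp run (4,2), next='.' -> no flip
All flips: (3,2)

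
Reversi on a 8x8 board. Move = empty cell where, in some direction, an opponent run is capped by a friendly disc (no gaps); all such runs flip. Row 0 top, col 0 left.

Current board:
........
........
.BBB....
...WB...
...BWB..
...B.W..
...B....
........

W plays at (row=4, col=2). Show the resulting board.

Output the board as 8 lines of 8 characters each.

Place W at (4,2); scan 8 dirs for brackets.
Dir NW: first cell '.' (not opp) -> no flip
Dir N: first cell '.' (not opp) -> no flip
Dir NE: first cell 'W' (not opp) -> no flip
Dir W: first cell '.' (not opp) -> no flip
Dir E: opp run (4,3) capped by W -> flip
Dir SW: first cell '.' (not opp) -> no flip
Dir S: first cell '.' (not opp) -> no flip
Dir SE: opp run (5,3), next='.' -> no flip
All flips: (4,3)

Answer: ........
........
.BBB....
...WB...
..WWWB..
...B.W..
...B....
........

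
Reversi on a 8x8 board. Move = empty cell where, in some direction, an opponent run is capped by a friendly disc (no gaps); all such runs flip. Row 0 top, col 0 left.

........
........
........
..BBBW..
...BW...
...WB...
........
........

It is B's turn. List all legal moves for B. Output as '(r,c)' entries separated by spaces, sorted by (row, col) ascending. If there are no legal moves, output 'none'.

Answer: (3,6) (4,5) (5,2) (5,5) (6,3)

Derivation:
(2,4): no bracket -> illegal
(2,5): no bracket -> illegal
(2,6): no bracket -> illegal
(3,6): flips 1 -> legal
(4,2): no bracket -> illegal
(4,5): flips 1 -> legal
(4,6): no bracket -> illegal
(5,2): flips 1 -> legal
(5,5): flips 1 -> legal
(6,2): no bracket -> illegal
(6,3): flips 1 -> legal
(6,4): no bracket -> illegal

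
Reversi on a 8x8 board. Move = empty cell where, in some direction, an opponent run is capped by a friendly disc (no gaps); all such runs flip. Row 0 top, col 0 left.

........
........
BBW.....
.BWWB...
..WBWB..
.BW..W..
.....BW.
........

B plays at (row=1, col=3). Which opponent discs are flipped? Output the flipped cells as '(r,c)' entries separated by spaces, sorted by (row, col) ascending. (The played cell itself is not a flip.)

Answer: (2,2)

Derivation:
Dir NW: first cell '.' (not opp) -> no flip
Dir N: first cell '.' (not opp) -> no flip
Dir NE: first cell '.' (not opp) -> no flip
Dir W: first cell '.' (not opp) -> no flip
Dir E: first cell '.' (not opp) -> no flip
Dir SW: opp run (2,2) capped by B -> flip
Dir S: first cell '.' (not opp) -> no flip
Dir SE: first cell '.' (not opp) -> no flip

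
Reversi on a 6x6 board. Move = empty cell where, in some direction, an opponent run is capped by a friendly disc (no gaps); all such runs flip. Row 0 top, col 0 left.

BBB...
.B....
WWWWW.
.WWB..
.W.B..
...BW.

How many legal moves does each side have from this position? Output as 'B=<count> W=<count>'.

Answer: B=6 W=4

Derivation:
-- B to move --
(1,0): flips 2 -> legal
(1,2): no bracket -> illegal
(1,3): flips 1 -> legal
(1,4): no bracket -> illegal
(1,5): flips 1 -> legal
(2,5): no bracket -> illegal
(3,0): flips 2 -> legal
(3,4): no bracket -> illegal
(3,5): no bracket -> illegal
(4,0): no bracket -> illegal
(4,2): no bracket -> illegal
(4,4): no bracket -> illegal
(4,5): no bracket -> illegal
(5,0): no bracket -> illegal
(5,1): flips 3 -> legal
(5,2): no bracket -> illegal
(5,5): flips 1 -> legal
B mobility = 6
-- W to move --
(0,3): no bracket -> illegal
(1,0): no bracket -> illegal
(1,2): no bracket -> illegal
(1,3): no bracket -> illegal
(3,4): flips 1 -> legal
(4,2): flips 1 -> legal
(4,4): flips 1 -> legal
(5,2): flips 1 -> legal
W mobility = 4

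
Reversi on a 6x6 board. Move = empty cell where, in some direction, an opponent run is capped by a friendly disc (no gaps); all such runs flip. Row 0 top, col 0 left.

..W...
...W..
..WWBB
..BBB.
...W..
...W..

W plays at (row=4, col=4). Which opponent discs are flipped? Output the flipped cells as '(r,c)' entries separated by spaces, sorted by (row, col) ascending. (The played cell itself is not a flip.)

Answer: (3,3)

Derivation:
Dir NW: opp run (3,3) capped by W -> flip
Dir N: opp run (3,4) (2,4), next='.' -> no flip
Dir NE: first cell '.' (not opp) -> no flip
Dir W: first cell 'W' (not opp) -> no flip
Dir E: first cell '.' (not opp) -> no flip
Dir SW: first cell 'W' (not opp) -> no flip
Dir S: first cell '.' (not opp) -> no flip
Dir SE: first cell '.' (not opp) -> no flip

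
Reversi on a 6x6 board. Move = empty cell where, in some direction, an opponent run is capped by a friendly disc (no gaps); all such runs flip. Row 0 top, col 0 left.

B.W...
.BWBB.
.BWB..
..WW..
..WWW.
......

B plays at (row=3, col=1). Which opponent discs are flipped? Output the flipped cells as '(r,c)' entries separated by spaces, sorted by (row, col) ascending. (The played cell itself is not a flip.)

Answer: (2,2)

Derivation:
Dir NW: first cell '.' (not opp) -> no flip
Dir N: first cell 'B' (not opp) -> no flip
Dir NE: opp run (2,2) capped by B -> flip
Dir W: first cell '.' (not opp) -> no flip
Dir E: opp run (3,2) (3,3), next='.' -> no flip
Dir SW: first cell '.' (not opp) -> no flip
Dir S: first cell '.' (not opp) -> no flip
Dir SE: opp run (4,2), next='.' -> no flip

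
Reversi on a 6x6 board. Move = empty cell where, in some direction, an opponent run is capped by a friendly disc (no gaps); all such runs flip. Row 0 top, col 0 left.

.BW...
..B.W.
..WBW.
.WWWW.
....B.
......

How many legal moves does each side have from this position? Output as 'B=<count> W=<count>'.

Answer: B=10 W=4

Derivation:
-- B to move --
(0,3): flips 1 -> legal
(0,4): flips 3 -> legal
(0,5): flips 1 -> legal
(1,1): flips 2 -> legal
(1,3): no bracket -> illegal
(1,5): no bracket -> illegal
(2,0): no bracket -> illegal
(2,1): flips 1 -> legal
(2,5): flips 1 -> legal
(3,0): no bracket -> illegal
(3,5): no bracket -> illegal
(4,0): no bracket -> illegal
(4,1): flips 1 -> legal
(4,2): flips 2 -> legal
(4,3): flips 1 -> legal
(4,5): flips 1 -> legal
B mobility = 10
-- W to move --
(0,0): flips 1 -> legal
(0,3): no bracket -> illegal
(1,0): no bracket -> illegal
(1,1): no bracket -> illegal
(1,3): flips 1 -> legal
(2,1): no bracket -> illegal
(3,5): no bracket -> illegal
(4,3): no bracket -> illegal
(4,5): no bracket -> illegal
(5,3): no bracket -> illegal
(5,4): flips 1 -> legal
(5,5): flips 1 -> legal
W mobility = 4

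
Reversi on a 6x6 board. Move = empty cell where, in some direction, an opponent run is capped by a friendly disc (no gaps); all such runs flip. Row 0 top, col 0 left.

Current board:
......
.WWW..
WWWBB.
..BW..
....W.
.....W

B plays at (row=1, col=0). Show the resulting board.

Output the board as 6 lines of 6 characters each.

Answer: ......
BWWW..
WBWBB.
..BW..
....W.
.....W

Derivation:
Place B at (1,0); scan 8 dirs for brackets.
Dir NW: edge -> no flip
Dir N: first cell '.' (not opp) -> no flip
Dir NE: first cell '.' (not opp) -> no flip
Dir W: edge -> no flip
Dir E: opp run (1,1) (1,2) (1,3), next='.' -> no flip
Dir SW: edge -> no flip
Dir S: opp run (2,0), next='.' -> no flip
Dir SE: opp run (2,1) capped by B -> flip
All flips: (2,1)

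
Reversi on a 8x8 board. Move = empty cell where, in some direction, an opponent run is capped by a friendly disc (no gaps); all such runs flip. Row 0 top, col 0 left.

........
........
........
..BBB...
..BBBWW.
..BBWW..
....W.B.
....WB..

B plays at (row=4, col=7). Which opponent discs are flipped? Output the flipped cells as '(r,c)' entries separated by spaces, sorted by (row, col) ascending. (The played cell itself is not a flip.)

Answer: (4,5) (4,6)

Derivation:
Dir NW: first cell '.' (not opp) -> no flip
Dir N: first cell '.' (not opp) -> no flip
Dir NE: edge -> no flip
Dir W: opp run (4,6) (4,5) capped by B -> flip
Dir E: edge -> no flip
Dir SW: first cell '.' (not opp) -> no flip
Dir S: first cell '.' (not opp) -> no flip
Dir SE: edge -> no flip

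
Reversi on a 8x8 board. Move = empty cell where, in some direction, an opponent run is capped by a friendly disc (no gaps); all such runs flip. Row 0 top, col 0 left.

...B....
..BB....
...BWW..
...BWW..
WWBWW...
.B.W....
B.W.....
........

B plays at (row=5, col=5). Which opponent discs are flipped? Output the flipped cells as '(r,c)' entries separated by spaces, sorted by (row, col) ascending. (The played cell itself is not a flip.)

Answer: (4,4)

Derivation:
Dir NW: opp run (4,4) capped by B -> flip
Dir N: first cell '.' (not opp) -> no flip
Dir NE: first cell '.' (not opp) -> no flip
Dir W: first cell '.' (not opp) -> no flip
Dir E: first cell '.' (not opp) -> no flip
Dir SW: first cell '.' (not opp) -> no flip
Dir S: first cell '.' (not opp) -> no flip
Dir SE: first cell '.' (not opp) -> no flip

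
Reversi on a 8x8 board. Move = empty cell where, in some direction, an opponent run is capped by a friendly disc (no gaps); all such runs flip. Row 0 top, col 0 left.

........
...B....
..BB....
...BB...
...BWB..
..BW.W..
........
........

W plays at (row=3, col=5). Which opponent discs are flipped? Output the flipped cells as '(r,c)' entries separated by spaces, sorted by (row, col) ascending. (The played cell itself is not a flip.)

Dir NW: first cell '.' (not opp) -> no flip
Dir N: first cell '.' (not opp) -> no flip
Dir NE: first cell '.' (not opp) -> no flip
Dir W: opp run (3,4) (3,3), next='.' -> no flip
Dir E: first cell '.' (not opp) -> no flip
Dir SW: first cell 'W' (not opp) -> no flip
Dir S: opp run (4,5) capped by W -> flip
Dir SE: first cell '.' (not opp) -> no flip

Answer: (4,5)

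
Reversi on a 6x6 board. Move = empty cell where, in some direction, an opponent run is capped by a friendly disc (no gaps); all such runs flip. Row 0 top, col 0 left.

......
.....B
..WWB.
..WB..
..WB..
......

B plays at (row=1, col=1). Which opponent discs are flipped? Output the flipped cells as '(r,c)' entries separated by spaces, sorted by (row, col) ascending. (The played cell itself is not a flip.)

Dir NW: first cell '.' (not opp) -> no flip
Dir N: first cell '.' (not opp) -> no flip
Dir NE: first cell '.' (not opp) -> no flip
Dir W: first cell '.' (not opp) -> no flip
Dir E: first cell '.' (not opp) -> no flip
Dir SW: first cell '.' (not opp) -> no flip
Dir S: first cell '.' (not opp) -> no flip
Dir SE: opp run (2,2) capped by B -> flip

Answer: (2,2)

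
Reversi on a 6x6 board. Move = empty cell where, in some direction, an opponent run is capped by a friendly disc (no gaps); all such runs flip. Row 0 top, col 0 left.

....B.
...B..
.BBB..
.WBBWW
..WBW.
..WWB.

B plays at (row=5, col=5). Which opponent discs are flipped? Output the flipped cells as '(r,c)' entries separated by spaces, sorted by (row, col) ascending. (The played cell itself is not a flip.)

Dir NW: opp run (4,4) capped by B -> flip
Dir N: first cell '.' (not opp) -> no flip
Dir NE: edge -> no flip
Dir W: first cell 'B' (not opp) -> no flip
Dir E: edge -> no flip
Dir SW: edge -> no flip
Dir S: edge -> no flip
Dir SE: edge -> no flip

Answer: (4,4)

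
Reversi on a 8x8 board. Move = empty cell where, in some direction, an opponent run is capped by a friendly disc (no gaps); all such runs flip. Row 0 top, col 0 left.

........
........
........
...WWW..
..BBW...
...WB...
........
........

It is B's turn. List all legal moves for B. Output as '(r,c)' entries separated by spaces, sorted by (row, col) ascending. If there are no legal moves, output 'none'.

Answer: (2,3) (2,4) (2,5) (4,5) (5,2) (6,3) (6,4)

Derivation:
(2,2): no bracket -> illegal
(2,3): flips 1 -> legal
(2,4): flips 3 -> legal
(2,5): flips 1 -> legal
(2,6): no bracket -> illegal
(3,2): no bracket -> illegal
(3,6): no bracket -> illegal
(4,5): flips 1 -> legal
(4,6): no bracket -> illegal
(5,2): flips 1 -> legal
(5,5): no bracket -> illegal
(6,2): no bracket -> illegal
(6,3): flips 1 -> legal
(6,4): flips 1 -> legal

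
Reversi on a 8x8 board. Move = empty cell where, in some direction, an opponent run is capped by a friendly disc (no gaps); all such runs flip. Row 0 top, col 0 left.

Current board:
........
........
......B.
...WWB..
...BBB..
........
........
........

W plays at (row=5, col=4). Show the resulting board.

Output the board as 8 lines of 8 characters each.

Answer: ........
........
......B.
...WWB..
...BWB..
....W...
........
........

Derivation:
Place W at (5,4); scan 8 dirs for brackets.
Dir NW: opp run (4,3), next='.' -> no flip
Dir N: opp run (4,4) capped by W -> flip
Dir NE: opp run (4,5), next='.' -> no flip
Dir W: first cell '.' (not opp) -> no flip
Dir E: first cell '.' (not opp) -> no flip
Dir SW: first cell '.' (not opp) -> no flip
Dir S: first cell '.' (not opp) -> no flip
Dir SE: first cell '.' (not opp) -> no flip
All flips: (4,4)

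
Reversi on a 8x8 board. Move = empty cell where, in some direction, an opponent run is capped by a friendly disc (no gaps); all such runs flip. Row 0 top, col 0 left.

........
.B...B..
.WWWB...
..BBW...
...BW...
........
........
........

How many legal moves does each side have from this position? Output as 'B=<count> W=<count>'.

-- B to move --
(1,0): flips 1 -> legal
(1,2): flips 1 -> legal
(1,3): flips 1 -> legal
(1,4): flips 1 -> legal
(2,0): flips 3 -> legal
(2,5): flips 1 -> legal
(3,0): no bracket -> illegal
(3,1): flips 1 -> legal
(3,5): flips 1 -> legal
(4,5): flips 1 -> legal
(5,3): no bracket -> illegal
(5,4): flips 2 -> legal
(5,5): flips 1 -> legal
B mobility = 11
-- W to move --
(0,0): flips 1 -> legal
(0,1): flips 1 -> legal
(0,2): no bracket -> illegal
(0,4): no bracket -> illegal
(0,5): no bracket -> illegal
(0,6): no bracket -> illegal
(1,0): no bracket -> illegal
(1,2): no bracket -> illegal
(1,3): no bracket -> illegal
(1,4): flips 1 -> legal
(1,6): no bracket -> illegal
(2,0): no bracket -> illegal
(2,5): flips 1 -> legal
(2,6): no bracket -> illegal
(3,1): flips 2 -> legal
(3,5): no bracket -> illegal
(4,1): flips 1 -> legal
(4,2): flips 2 -> legal
(5,2): flips 1 -> legal
(5,3): flips 2 -> legal
(5,4): flips 2 -> legal
W mobility = 10

Answer: B=11 W=10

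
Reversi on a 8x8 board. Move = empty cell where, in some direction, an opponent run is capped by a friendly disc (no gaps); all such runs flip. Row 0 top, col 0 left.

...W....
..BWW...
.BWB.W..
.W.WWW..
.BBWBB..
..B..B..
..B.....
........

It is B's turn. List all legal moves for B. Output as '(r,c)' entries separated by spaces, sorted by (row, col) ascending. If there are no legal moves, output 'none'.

Answer: (0,5) (1,1) (1,5) (1,6) (2,0) (2,4) (2,6) (3,2) (5,3)

Derivation:
(0,2): no bracket -> illegal
(0,4): no bracket -> illegal
(0,5): flips 1 -> legal
(1,1): flips 2 -> legal
(1,5): flips 4 -> legal
(1,6): flips 3 -> legal
(2,0): flips 1 -> legal
(2,4): flips 2 -> legal
(2,6): flips 1 -> legal
(3,0): no bracket -> illegal
(3,2): flips 1 -> legal
(3,6): no bracket -> illegal
(4,0): no bracket -> illegal
(4,6): no bracket -> illegal
(5,3): flips 2 -> legal
(5,4): no bracket -> illegal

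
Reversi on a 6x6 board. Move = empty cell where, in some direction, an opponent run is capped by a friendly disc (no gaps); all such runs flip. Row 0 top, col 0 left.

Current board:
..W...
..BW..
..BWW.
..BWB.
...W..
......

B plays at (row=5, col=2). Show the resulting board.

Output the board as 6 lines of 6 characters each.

Place B at (5,2); scan 8 dirs for brackets.
Dir NW: first cell '.' (not opp) -> no flip
Dir N: first cell '.' (not opp) -> no flip
Dir NE: opp run (4,3) capped by B -> flip
Dir W: first cell '.' (not opp) -> no flip
Dir E: first cell '.' (not opp) -> no flip
Dir SW: edge -> no flip
Dir S: edge -> no flip
Dir SE: edge -> no flip
All flips: (4,3)

Answer: ..W...
..BW..
..BWW.
..BWB.
...B..
..B...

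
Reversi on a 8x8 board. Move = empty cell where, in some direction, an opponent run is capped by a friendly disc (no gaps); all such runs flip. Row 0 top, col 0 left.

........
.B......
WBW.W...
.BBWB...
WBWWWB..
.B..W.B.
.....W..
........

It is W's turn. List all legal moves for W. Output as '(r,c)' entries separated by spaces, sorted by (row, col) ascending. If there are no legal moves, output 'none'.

Answer: (0,0) (0,2) (1,0) (2,5) (3,0) (3,5) (3,6) (4,6) (4,7) (6,0) (6,2)

Derivation:
(0,0): flips 1 -> legal
(0,1): no bracket -> illegal
(0,2): flips 1 -> legal
(1,0): flips 2 -> legal
(1,2): no bracket -> illegal
(2,3): no bracket -> illegal
(2,5): flips 1 -> legal
(3,0): flips 2 -> legal
(3,5): flips 1 -> legal
(3,6): flips 1 -> legal
(4,6): flips 1 -> legal
(4,7): flips 1 -> legal
(5,0): no bracket -> illegal
(5,2): no bracket -> illegal
(5,5): no bracket -> illegal
(5,7): no bracket -> illegal
(6,0): flips 1 -> legal
(6,1): no bracket -> illegal
(6,2): flips 1 -> legal
(6,6): no bracket -> illegal
(6,7): no bracket -> illegal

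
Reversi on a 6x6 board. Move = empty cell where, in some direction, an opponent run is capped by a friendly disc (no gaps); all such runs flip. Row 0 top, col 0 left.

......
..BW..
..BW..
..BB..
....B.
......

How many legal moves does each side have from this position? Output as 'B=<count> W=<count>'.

-- B to move --
(0,2): no bracket -> illegal
(0,3): flips 2 -> legal
(0,4): flips 1 -> legal
(1,4): flips 2 -> legal
(2,4): flips 1 -> legal
(3,4): flips 1 -> legal
B mobility = 5
-- W to move --
(0,1): flips 1 -> legal
(0,2): no bracket -> illegal
(0,3): no bracket -> illegal
(1,1): flips 1 -> legal
(2,1): flips 1 -> legal
(2,4): no bracket -> illegal
(3,1): flips 1 -> legal
(3,4): no bracket -> illegal
(3,5): no bracket -> illegal
(4,1): flips 1 -> legal
(4,2): no bracket -> illegal
(4,3): flips 1 -> legal
(4,5): no bracket -> illegal
(5,3): no bracket -> illegal
(5,4): no bracket -> illegal
(5,5): no bracket -> illegal
W mobility = 6

Answer: B=5 W=6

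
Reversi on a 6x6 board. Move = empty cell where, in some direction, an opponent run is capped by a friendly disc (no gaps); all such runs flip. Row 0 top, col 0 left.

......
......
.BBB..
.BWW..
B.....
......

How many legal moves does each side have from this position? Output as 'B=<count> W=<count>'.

Answer: B=5 W=6

Derivation:
-- B to move --
(2,4): no bracket -> illegal
(3,4): flips 2 -> legal
(4,1): flips 1 -> legal
(4,2): flips 1 -> legal
(4,3): flips 2 -> legal
(4,4): flips 1 -> legal
B mobility = 5
-- W to move --
(1,0): flips 1 -> legal
(1,1): flips 1 -> legal
(1,2): flips 1 -> legal
(1,3): flips 1 -> legal
(1,4): flips 1 -> legal
(2,0): no bracket -> illegal
(2,4): no bracket -> illegal
(3,0): flips 1 -> legal
(3,4): no bracket -> illegal
(4,1): no bracket -> illegal
(4,2): no bracket -> illegal
(5,0): no bracket -> illegal
(5,1): no bracket -> illegal
W mobility = 6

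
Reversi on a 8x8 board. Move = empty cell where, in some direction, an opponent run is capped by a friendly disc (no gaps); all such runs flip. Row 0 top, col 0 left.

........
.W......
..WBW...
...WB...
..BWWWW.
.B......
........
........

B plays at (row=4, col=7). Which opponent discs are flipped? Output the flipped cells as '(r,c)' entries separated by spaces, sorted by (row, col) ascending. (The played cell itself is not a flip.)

Answer: (4,3) (4,4) (4,5) (4,6)

Derivation:
Dir NW: first cell '.' (not opp) -> no flip
Dir N: first cell '.' (not opp) -> no flip
Dir NE: edge -> no flip
Dir W: opp run (4,6) (4,5) (4,4) (4,3) capped by B -> flip
Dir E: edge -> no flip
Dir SW: first cell '.' (not opp) -> no flip
Dir S: first cell '.' (not opp) -> no flip
Dir SE: edge -> no flip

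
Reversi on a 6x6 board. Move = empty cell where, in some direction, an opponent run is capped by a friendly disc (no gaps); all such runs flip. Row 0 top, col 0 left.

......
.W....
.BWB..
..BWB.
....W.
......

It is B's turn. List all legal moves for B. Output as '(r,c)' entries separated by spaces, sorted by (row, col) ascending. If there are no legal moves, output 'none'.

(0,0): no bracket -> illegal
(0,1): flips 1 -> legal
(0,2): no bracket -> illegal
(1,0): no bracket -> illegal
(1,2): flips 1 -> legal
(1,3): no bracket -> illegal
(2,0): no bracket -> illegal
(2,4): no bracket -> illegal
(3,1): no bracket -> illegal
(3,5): no bracket -> illegal
(4,2): no bracket -> illegal
(4,3): flips 1 -> legal
(4,5): no bracket -> illegal
(5,3): no bracket -> illegal
(5,4): flips 1 -> legal
(5,5): no bracket -> illegal

Answer: (0,1) (1,2) (4,3) (5,4)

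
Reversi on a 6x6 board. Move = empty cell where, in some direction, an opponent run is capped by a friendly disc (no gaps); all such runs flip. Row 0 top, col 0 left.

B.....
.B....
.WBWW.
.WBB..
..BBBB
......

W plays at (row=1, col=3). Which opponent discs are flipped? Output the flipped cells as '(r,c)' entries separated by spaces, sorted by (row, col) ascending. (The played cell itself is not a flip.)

Dir NW: first cell '.' (not opp) -> no flip
Dir N: first cell '.' (not opp) -> no flip
Dir NE: first cell '.' (not opp) -> no flip
Dir W: first cell '.' (not opp) -> no flip
Dir E: first cell '.' (not opp) -> no flip
Dir SW: opp run (2,2) capped by W -> flip
Dir S: first cell 'W' (not opp) -> no flip
Dir SE: first cell 'W' (not opp) -> no flip

Answer: (2,2)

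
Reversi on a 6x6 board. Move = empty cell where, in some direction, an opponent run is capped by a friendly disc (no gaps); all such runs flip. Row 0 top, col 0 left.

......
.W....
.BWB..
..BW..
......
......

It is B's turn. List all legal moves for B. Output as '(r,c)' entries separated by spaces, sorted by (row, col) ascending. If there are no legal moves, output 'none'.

Answer: (0,1) (1,2) (3,4) (4,3)

Derivation:
(0,0): no bracket -> illegal
(0,1): flips 1 -> legal
(0,2): no bracket -> illegal
(1,0): no bracket -> illegal
(1,2): flips 1 -> legal
(1,3): no bracket -> illegal
(2,0): no bracket -> illegal
(2,4): no bracket -> illegal
(3,1): no bracket -> illegal
(3,4): flips 1 -> legal
(4,2): no bracket -> illegal
(4,3): flips 1 -> legal
(4,4): no bracket -> illegal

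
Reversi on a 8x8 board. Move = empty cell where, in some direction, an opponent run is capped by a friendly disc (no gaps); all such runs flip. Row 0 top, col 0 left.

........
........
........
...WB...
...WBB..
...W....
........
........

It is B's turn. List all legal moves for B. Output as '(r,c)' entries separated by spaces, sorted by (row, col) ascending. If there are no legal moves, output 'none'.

(2,2): flips 1 -> legal
(2,3): no bracket -> illegal
(2,4): no bracket -> illegal
(3,2): flips 1 -> legal
(4,2): flips 1 -> legal
(5,2): flips 1 -> legal
(5,4): no bracket -> illegal
(6,2): flips 1 -> legal
(6,3): no bracket -> illegal
(6,4): no bracket -> illegal

Answer: (2,2) (3,2) (4,2) (5,2) (6,2)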